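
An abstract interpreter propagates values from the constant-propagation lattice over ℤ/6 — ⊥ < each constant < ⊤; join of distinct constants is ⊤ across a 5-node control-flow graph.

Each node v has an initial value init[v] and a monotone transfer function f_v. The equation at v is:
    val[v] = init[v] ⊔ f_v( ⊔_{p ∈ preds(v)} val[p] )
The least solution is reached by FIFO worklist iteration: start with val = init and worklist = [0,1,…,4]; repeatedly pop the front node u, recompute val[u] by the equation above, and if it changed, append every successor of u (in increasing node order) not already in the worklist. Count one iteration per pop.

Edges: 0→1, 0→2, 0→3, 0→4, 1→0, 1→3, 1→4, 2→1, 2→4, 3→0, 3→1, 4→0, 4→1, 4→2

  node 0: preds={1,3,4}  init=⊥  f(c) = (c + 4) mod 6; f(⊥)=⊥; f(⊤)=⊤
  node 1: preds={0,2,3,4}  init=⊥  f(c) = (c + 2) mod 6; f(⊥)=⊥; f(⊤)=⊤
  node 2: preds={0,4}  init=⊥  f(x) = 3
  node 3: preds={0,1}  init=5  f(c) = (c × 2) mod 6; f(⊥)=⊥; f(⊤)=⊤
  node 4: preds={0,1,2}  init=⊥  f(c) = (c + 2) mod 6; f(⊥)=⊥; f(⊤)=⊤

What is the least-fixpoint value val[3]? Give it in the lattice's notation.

⊤

Worklist (10 pops):
  #1 pop 0: in=5 → 3 (was ⊥); enqueue []
  #2 pop 1: in=⊤ → ⊤ (was ⊥); enqueue [0]
  #3 pop 2: in=3 → 3 (was ⊥); enqueue [1]
  #4 pop 3: in=⊤ → ⊤ (was 5); enqueue []
  #5 pop 4: in=⊤ → ⊤ (was ⊥); enqueue [2]
  #6 pop 0: in=⊤ → ⊤ (was 3); enqueue [3,4]
  #7 pop 1: in=⊤ → ⊤ (no change)
  #8 pop 2: in=⊤ → 3 (no change)
  #9 pop 3: in=⊤ → ⊤ (no change)
  #10 pop 4: in=⊤ → ⊤ (no change)

Fixpoint:
  val[0] = ⊤
  val[1] = ⊤
  val[2] = 3
  val[3] = ⊤
  val[4] = ⊤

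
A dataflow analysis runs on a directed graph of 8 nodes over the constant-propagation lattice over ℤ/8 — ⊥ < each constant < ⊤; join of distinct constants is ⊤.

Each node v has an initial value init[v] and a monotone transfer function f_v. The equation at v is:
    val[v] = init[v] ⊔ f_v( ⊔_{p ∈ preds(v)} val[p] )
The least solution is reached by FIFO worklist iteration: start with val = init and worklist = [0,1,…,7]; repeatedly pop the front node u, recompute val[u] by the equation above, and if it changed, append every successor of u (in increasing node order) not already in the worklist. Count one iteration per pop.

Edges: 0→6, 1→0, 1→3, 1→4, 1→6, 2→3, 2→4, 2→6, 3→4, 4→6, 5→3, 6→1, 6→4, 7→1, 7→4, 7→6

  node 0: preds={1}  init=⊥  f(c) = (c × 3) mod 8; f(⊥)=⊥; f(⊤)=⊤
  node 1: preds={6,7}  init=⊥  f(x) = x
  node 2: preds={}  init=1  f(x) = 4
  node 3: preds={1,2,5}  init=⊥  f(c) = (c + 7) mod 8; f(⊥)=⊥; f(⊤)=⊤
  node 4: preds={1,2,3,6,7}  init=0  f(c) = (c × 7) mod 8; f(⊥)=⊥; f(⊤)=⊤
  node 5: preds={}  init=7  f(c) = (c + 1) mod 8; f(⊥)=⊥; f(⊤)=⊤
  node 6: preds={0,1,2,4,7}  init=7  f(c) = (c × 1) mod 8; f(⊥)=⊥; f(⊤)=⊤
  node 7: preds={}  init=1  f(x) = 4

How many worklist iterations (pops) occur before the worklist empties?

12

Trace (12 dequeues):
  [1] u=0 | in ⊥ | out ⊥ | ==
  [2] u=1 | in ⊤ | out ⊤ | prev ⊥ | push {0}
  [3] u=2 | in ⊥ | out ⊤ | prev 1 | push {}
  [4] u=3 | in ⊤ | out ⊤ | prev ⊥ | push {}
  [5] u=4 | in ⊤ | out ⊤ | prev 0 | push {}
  [6] u=5 | in ⊥ | out 7 | ==
  [7] u=6 | in ⊤ | out ⊤ | prev 7 | push {1,4}
  [8] u=7 | in ⊥ | out ⊤ | prev 1 | push {6}
  [9] u=0 | in ⊤ | out ⊤ | prev ⊥ | push {}
  [10] u=1 | in ⊤ | out ⊤ | ==
  [11] u=4 | in ⊤ | out ⊤ | ==
  [12] u=6 | in ⊤ | out ⊤ | ==

Converged values:
  [0] ⊤
  [1] ⊤
  [2] ⊤
  [3] ⊤
  [4] ⊤
  [5] 7
  [6] ⊤
  [7] ⊤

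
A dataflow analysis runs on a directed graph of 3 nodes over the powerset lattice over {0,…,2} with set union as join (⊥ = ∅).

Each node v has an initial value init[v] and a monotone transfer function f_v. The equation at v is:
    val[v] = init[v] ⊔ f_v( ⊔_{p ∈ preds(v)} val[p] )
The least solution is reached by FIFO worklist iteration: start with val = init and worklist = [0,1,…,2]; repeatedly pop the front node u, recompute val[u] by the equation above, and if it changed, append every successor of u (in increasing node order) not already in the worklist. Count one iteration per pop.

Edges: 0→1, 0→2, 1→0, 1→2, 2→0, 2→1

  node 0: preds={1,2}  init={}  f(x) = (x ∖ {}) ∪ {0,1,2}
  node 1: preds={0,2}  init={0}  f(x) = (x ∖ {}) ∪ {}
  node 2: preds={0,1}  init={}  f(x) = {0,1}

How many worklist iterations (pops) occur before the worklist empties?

5

Worklist (5 pops):
  #1 pop 0: in={0} → {0,1,2} (was {}); enqueue []
  #2 pop 1: in={0,1,2} → {0,1,2} (was {0}); enqueue [0]
  #3 pop 2: in={0,1,2} → {0,1} (was {}); enqueue [1]
  #4 pop 0: in={0,1,2} → {0,1,2} (no change)
  #5 pop 1: in={0,1,2} → {0,1,2} (no change)

Fixpoint:
  val[0] = {0,1,2}
  val[1] = {0,1,2}
  val[2] = {0,1}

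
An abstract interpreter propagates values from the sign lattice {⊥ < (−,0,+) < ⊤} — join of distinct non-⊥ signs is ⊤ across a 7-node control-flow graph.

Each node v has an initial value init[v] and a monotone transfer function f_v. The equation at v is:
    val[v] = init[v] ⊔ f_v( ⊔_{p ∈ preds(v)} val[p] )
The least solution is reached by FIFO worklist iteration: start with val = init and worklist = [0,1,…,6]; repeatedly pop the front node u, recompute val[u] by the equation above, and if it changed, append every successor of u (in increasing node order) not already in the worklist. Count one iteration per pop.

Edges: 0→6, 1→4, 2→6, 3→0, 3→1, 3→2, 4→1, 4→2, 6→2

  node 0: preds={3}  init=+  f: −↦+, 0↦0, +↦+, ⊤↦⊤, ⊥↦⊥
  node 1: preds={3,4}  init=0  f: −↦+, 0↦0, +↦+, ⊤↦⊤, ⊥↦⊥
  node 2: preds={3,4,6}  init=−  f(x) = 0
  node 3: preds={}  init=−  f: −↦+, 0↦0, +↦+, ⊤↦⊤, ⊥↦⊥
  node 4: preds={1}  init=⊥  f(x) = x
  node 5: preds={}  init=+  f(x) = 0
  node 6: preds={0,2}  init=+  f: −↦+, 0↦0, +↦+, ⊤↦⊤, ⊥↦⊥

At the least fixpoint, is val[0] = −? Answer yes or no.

Worklist (9 pops):
  #1 pop 0: in=− → + (no change)
  #2 pop 1: in=− → ⊤ (was 0); enqueue []
  #3 pop 2: in=⊤ → ⊤ (was −); enqueue []
  #4 pop 3: in=⊥ → − (no change)
  #5 pop 4: in=⊤ → ⊤ (was ⊥); enqueue [1,2]
  #6 pop 5: in=⊥ → ⊤ (was +); enqueue []
  #7 pop 6: in=⊤ → ⊤ (was +); enqueue []
  #8 pop 1: in=⊤ → ⊤ (no change)
  #9 pop 2: in=⊤ → ⊤ (no change)

Fixpoint:
  val[0] = +
  val[1] = ⊤
  val[2] = ⊤
  val[3] = −
  val[4] = ⊤
  val[5] = ⊤
  val[6] = ⊤

no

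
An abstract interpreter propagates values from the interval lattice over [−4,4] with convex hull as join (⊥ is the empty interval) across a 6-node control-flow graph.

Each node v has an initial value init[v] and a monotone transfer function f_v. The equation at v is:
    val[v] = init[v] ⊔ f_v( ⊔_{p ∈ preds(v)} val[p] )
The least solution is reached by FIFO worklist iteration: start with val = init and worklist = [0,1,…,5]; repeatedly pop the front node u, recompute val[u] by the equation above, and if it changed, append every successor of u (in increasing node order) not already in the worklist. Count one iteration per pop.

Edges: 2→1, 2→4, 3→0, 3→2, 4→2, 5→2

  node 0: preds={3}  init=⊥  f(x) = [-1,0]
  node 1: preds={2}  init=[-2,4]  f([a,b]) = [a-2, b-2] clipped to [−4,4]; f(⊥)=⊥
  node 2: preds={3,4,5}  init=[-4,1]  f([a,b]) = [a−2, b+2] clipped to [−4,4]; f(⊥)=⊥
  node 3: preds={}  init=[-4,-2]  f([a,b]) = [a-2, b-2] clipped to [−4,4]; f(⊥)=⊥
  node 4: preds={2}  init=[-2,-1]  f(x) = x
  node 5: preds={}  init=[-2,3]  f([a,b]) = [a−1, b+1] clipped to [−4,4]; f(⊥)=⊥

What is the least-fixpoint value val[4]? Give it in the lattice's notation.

Iteration log — 8 steps:
  step 1. node 0  ⊔preds=[-4,-2]  new=[-1,0]  old=⊥  +wl: 
  step 2. node 1  ⊔preds=[-4,1]  new=[-4,4]  old=[-2,4]  +wl: 
  step 3. node 2  ⊔preds=[-4,3]  new=[-4,4]  old=[-4,1]  +wl: 1
  step 4. node 3  ⊔preds=⊥  new=[-4,-2]  stable
  step 5. node 4  ⊔preds=[-4,4]  new=[-4,4]  old=[-2,-1]  +wl: 2
  step 6. node 5  ⊔preds=⊥  new=[-2,3]  stable
  step 7. node 1  ⊔preds=[-4,4]  new=[-4,4]  stable
  step 8. node 2  ⊔preds=[-4,4]  new=[-4,4]  stable

Least fixpoint reached:
  node 0: [-1,0]
  node 1: [-4,4]
  node 2: [-4,4]
  node 3: [-4,-2]
  node 4: [-4,4]
  node 5: [-2,3]

[-4,4]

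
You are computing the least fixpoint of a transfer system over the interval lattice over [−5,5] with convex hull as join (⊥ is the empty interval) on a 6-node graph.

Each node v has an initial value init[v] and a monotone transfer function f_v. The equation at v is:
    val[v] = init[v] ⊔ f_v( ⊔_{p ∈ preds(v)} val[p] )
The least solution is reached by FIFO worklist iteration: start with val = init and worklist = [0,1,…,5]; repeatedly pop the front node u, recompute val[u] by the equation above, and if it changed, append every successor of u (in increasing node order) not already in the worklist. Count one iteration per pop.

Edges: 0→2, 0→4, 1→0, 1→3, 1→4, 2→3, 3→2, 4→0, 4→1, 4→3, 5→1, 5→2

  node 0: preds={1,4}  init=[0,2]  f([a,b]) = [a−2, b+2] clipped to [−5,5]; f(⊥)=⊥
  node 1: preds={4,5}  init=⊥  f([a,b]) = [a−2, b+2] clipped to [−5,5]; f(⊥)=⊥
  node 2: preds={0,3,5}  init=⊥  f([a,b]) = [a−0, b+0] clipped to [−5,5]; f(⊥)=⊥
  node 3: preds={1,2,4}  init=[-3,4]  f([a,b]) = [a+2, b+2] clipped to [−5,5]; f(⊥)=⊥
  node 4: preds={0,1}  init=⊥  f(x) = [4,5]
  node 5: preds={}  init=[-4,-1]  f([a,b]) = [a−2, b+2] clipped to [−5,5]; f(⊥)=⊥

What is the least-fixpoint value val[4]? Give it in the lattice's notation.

[4,5]

Trace (12 dequeues):
  [1] u=0 | in ⊥ | out [0,2] | ==
  [2] u=1 | in [-4,-1] | out [-5,1] | prev ⊥ | push {0}
  [3] u=2 | in [-4,4] | out [-4,4] | prev ⊥ | push {}
  [4] u=3 | in [-5,4] | out [-3,5] | prev [-3,4] | push {2}
  [5] u=4 | in [-5,2] | out [4,5] | prev ⊥ | push {1,3}
  [6] u=5 | in ⊥ | out [-4,-1] | ==
  [7] u=0 | in [-5,5] | out [-5,5] | prev [0,2] | push {4}
  [8] u=2 | in [-5,5] | out [-5,5] | prev [-4,4] | push {}
  [9] u=1 | in [-4,5] | out [-5,5] | prev [-5,1] | push {0}
  [10] u=3 | in [-5,5] | out [-3,5] | ==
  [11] u=4 | in [-5,5] | out [4,5] | ==
  [12] u=0 | in [-5,5] | out [-5,5] | ==

Converged values:
  [0] [-5,5]
  [1] [-5,5]
  [2] [-5,5]
  [3] [-3,5]
  [4] [4,5]
  [5] [-4,-1]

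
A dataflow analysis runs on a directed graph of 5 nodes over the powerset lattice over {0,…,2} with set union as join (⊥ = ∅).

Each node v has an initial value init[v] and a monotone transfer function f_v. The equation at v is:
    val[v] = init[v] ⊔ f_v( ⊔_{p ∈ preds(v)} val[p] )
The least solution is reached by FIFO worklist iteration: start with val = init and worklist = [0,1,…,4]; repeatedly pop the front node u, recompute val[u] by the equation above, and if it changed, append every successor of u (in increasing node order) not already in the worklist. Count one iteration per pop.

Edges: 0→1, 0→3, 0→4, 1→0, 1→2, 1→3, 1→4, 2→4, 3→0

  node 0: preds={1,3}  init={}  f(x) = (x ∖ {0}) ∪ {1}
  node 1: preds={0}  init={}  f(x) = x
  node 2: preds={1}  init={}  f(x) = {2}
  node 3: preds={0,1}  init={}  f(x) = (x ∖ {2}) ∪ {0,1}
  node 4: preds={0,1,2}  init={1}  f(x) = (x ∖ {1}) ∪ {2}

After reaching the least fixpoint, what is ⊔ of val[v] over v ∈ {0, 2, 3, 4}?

{0,1,2}

Worklist (6 pops):
  #1 pop 0: in={} → {1} (was {}); enqueue []
  #2 pop 1: in={1} → {1} (was {}); enqueue [0]
  #3 pop 2: in={1} → {2} (was {}); enqueue []
  #4 pop 3: in={1} → {0,1} (was {}); enqueue []
  #5 pop 4: in={1,2} → {1,2} (was {1}); enqueue []
  #6 pop 0: in={0,1} → {1} (no change)

Fixpoint:
  val[0] = {1}
  val[1] = {1}
  val[2] = {2}
  val[3] = {0,1}
  val[4] = {1,2}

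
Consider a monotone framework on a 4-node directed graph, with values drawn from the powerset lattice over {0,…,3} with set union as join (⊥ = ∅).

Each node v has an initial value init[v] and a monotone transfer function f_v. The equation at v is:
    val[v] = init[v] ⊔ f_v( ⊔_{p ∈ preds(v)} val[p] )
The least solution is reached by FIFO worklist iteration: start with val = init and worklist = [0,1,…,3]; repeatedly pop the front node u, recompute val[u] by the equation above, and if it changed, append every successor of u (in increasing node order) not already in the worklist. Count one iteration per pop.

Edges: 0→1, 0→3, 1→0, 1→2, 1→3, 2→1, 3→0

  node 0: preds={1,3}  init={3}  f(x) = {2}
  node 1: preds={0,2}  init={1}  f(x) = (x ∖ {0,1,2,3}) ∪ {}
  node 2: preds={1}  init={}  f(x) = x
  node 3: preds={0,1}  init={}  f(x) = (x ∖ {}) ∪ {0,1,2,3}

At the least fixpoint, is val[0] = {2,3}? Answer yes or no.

Iteration log — 6 steps:
  step 1. node 0  ⊔preds={1}  new={2,3}  old={3}  +wl: 
  step 2. node 1  ⊔preds={2,3}  new={1}  stable
  step 3. node 2  ⊔preds={1}  new={1}  old={}  +wl: 1
  step 4. node 3  ⊔preds={1,2,3}  new={0,1,2,3}  old={}  +wl: 0
  step 5. node 1  ⊔preds={1,2,3}  new={1}  stable
  step 6. node 0  ⊔preds={0,1,2,3}  new={2,3}  stable

Least fixpoint reached:
  node 0: {2,3}
  node 1: {1}
  node 2: {1}
  node 3: {0,1,2,3}

yes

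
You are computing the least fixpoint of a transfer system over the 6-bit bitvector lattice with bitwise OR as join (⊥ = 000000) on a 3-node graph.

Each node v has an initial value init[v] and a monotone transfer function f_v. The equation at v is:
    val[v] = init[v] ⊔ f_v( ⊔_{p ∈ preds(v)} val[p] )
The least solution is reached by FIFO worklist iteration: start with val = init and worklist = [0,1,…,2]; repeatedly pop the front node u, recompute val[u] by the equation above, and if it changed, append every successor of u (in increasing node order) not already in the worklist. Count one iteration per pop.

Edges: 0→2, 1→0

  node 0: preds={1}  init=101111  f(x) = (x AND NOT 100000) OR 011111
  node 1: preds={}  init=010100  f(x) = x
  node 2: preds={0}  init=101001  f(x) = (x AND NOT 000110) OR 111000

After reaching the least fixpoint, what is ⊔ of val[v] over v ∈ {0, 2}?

111111

Worklist (3 pops):
  #1 pop 0: in=010100 → 111111 (was 101111); enqueue []
  #2 pop 1: in=000000 → 010100 (no change)
  #3 pop 2: in=111111 → 111001 (was 101001); enqueue []

Fixpoint:
  val[0] = 111111
  val[1] = 010100
  val[2] = 111001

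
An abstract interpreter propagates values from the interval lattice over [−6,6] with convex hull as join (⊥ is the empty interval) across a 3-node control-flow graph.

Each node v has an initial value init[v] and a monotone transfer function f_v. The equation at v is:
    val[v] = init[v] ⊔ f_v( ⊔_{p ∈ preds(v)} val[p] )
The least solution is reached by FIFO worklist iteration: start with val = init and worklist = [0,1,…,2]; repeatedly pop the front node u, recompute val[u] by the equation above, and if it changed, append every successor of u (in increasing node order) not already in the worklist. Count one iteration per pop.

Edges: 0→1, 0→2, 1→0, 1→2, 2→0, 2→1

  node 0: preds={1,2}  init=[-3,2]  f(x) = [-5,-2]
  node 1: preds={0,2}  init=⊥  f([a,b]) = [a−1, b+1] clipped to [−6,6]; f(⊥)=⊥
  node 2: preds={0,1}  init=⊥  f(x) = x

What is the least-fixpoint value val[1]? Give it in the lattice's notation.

Iteration log — 17 steps:
  step 1. node 0  ⊔preds=⊥  new=[-5,2]  old=[-3,2]  +wl: 
  step 2. node 1  ⊔preds=[-5,2]  new=[-6,3]  old=⊥  +wl: 0
  step 3. node 2  ⊔preds=[-6,3]  new=[-6,3]  old=⊥  +wl: 1
  step 4. node 0  ⊔preds=[-6,3]  new=[-5,2]  stable
  step 5. node 1  ⊔preds=[-6,3]  new=[-6,4]  old=[-6,3]  +wl: 0,2
  step 6. node 0  ⊔preds=[-6,4]  new=[-5,2]  stable
  step 7. node 2  ⊔preds=[-6,4]  new=[-6,4]  old=[-6,3]  +wl: 0,1
  step 8. node 0  ⊔preds=[-6,4]  new=[-5,2]  stable
  step 9. node 1  ⊔preds=[-6,4]  new=[-6,5]  old=[-6,4]  +wl: 0,2
  step 10. node 0  ⊔preds=[-6,5]  new=[-5,2]  stable
  step 11. node 2  ⊔preds=[-6,5]  new=[-6,5]  old=[-6,4]  +wl: 0,1
  step 12. node 0  ⊔preds=[-6,5]  new=[-5,2]  stable
  step 13. node 1  ⊔preds=[-6,5]  new=[-6,6]  old=[-6,5]  +wl: 0,2
  step 14. node 0  ⊔preds=[-6,6]  new=[-5,2]  stable
  step 15. node 2  ⊔preds=[-6,6]  new=[-6,6]  old=[-6,5]  +wl: 0,1
  step 16. node 0  ⊔preds=[-6,6]  new=[-5,2]  stable
  step 17. node 1  ⊔preds=[-6,6]  new=[-6,6]  stable

Least fixpoint reached:
  node 0: [-5,2]
  node 1: [-6,6]
  node 2: [-6,6]

[-6,6]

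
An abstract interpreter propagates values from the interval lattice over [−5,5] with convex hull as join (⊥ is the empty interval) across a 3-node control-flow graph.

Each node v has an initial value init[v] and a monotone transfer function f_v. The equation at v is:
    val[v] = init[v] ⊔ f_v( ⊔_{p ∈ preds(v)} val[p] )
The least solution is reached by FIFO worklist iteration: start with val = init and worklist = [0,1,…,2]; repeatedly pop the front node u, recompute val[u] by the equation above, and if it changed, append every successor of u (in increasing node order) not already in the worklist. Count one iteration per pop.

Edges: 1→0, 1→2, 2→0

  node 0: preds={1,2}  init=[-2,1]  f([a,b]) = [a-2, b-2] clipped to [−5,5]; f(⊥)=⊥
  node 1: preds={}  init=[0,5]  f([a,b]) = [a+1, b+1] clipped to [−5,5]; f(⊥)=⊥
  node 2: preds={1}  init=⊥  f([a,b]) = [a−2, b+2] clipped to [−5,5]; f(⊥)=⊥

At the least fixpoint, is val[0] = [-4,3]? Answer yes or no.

yes

Iteration log — 4 steps:
  step 1. node 0  ⊔preds=[0,5]  new=[-2,3]  old=[-2,1]  +wl: 
  step 2. node 1  ⊔preds=⊥  new=[0,5]  stable
  step 3. node 2  ⊔preds=[0,5]  new=[-2,5]  old=⊥  +wl: 0
  step 4. node 0  ⊔preds=[-2,5]  new=[-4,3]  old=[-2,3]  +wl: 

Least fixpoint reached:
  node 0: [-4,3]
  node 1: [0,5]
  node 2: [-2,5]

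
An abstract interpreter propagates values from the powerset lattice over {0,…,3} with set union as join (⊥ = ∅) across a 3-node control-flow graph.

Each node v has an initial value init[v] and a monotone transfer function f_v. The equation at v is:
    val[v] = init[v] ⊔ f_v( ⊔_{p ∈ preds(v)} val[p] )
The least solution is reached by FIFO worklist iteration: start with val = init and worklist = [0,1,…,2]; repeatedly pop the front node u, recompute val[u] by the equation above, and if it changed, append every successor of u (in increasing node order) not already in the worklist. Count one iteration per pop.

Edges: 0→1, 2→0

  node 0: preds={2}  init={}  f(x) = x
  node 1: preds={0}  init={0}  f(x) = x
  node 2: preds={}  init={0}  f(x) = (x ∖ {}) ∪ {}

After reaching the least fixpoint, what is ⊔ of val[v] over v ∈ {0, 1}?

Trace (3 dequeues):
  [1] u=0 | in {0} | out {0} | prev {} | push {}
  [2] u=1 | in {0} | out {0} | ==
  [3] u=2 | in {} | out {0} | ==

Converged values:
  [0] {0}
  [1] {0}
  [2] {0}

{0}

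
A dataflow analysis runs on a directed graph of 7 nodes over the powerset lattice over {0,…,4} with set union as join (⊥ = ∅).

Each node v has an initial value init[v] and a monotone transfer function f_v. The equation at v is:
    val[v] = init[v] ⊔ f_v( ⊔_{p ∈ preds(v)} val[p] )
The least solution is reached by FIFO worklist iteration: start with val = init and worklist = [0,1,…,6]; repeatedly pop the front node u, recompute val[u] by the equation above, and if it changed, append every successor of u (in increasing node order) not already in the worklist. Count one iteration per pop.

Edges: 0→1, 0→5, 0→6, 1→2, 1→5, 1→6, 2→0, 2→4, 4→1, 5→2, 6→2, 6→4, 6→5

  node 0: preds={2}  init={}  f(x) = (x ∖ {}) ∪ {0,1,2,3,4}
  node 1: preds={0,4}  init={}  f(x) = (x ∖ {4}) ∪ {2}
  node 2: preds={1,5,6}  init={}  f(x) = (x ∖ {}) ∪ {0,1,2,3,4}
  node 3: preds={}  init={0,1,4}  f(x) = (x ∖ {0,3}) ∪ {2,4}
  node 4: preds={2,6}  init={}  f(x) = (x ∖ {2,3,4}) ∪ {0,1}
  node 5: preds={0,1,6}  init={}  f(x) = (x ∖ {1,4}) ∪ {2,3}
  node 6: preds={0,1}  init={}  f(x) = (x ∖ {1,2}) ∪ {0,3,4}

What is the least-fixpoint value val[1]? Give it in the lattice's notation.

Iteration log — 12 steps:
  step 1. node 0  ⊔preds={}  new={0,1,2,3,4}  old={}  +wl: 
  step 2. node 1  ⊔preds={0,1,2,3,4}  new={0,1,2,3}  old={}  +wl: 
  step 3. node 2  ⊔preds={0,1,2,3}  new={0,1,2,3,4}  old={}  +wl: 0
  step 4. node 3  ⊔preds={}  new={0,1,2,4}  old={0,1,4}  +wl: 
  step 5. node 4  ⊔preds={0,1,2,3,4}  new={0,1}  old={}  +wl: 1
  step 6. node 5  ⊔preds={0,1,2,3,4}  new={0,2,3}  old={}  +wl: 2
  step 7. node 6  ⊔preds={0,1,2,3,4}  new={0,3,4}  old={}  +wl: 4,5
  step 8. node 0  ⊔preds={0,1,2,3,4}  new={0,1,2,3,4}  stable
  step 9. node 1  ⊔preds={0,1,2,3,4}  new={0,1,2,3}  stable
  step 10. node 2  ⊔preds={0,1,2,3,4}  new={0,1,2,3,4}  stable
  step 11. node 4  ⊔preds={0,1,2,3,4}  new={0,1}  stable
  step 12. node 5  ⊔preds={0,1,2,3,4}  new={0,2,3}  stable

Least fixpoint reached:
  node 0: {0,1,2,3,4}
  node 1: {0,1,2,3}
  node 2: {0,1,2,3,4}
  node 3: {0,1,2,4}
  node 4: {0,1}
  node 5: {0,2,3}
  node 6: {0,3,4}

{0,1,2,3}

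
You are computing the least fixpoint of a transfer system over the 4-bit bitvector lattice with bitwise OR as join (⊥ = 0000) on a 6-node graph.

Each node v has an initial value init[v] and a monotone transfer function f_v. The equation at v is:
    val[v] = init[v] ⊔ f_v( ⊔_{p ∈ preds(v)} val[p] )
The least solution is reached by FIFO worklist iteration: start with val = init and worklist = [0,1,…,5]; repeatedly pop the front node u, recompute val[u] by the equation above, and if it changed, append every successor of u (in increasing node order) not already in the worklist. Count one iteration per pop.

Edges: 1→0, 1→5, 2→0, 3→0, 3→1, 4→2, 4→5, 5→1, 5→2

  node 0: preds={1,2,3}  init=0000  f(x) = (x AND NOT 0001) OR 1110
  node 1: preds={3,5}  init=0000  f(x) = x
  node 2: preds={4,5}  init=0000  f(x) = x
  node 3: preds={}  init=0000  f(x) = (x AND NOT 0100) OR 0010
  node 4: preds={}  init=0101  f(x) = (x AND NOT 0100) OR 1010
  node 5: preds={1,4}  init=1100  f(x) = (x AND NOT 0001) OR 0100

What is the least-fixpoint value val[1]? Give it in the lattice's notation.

1110

Iteration log — 11 steps:
  step 1. node 0  ⊔preds=0000  new=1110  old=0000  +wl: 
  step 2. node 1  ⊔preds=1100  new=1100  old=0000  +wl: 0
  step 3. node 2  ⊔preds=1101  new=1101  old=0000  +wl: 
  step 4. node 3  ⊔preds=0000  new=0010  old=0000  +wl: 1
  step 5. node 4  ⊔preds=0000  new=1111  old=0101  +wl: 2
  step 6. node 5  ⊔preds=1111  new=1110  old=1100  +wl: 
  step 7. node 0  ⊔preds=1111  new=1110  stable
  step 8. node 1  ⊔preds=1110  new=1110  old=1100  +wl: 0,5
  step 9. node 2  ⊔preds=1111  new=1111  old=1101  +wl: 
  step 10. node 0  ⊔preds=1111  new=1110  stable
  step 11. node 5  ⊔preds=1111  new=1110  stable

Least fixpoint reached:
  node 0: 1110
  node 1: 1110
  node 2: 1111
  node 3: 0010
  node 4: 1111
  node 5: 1110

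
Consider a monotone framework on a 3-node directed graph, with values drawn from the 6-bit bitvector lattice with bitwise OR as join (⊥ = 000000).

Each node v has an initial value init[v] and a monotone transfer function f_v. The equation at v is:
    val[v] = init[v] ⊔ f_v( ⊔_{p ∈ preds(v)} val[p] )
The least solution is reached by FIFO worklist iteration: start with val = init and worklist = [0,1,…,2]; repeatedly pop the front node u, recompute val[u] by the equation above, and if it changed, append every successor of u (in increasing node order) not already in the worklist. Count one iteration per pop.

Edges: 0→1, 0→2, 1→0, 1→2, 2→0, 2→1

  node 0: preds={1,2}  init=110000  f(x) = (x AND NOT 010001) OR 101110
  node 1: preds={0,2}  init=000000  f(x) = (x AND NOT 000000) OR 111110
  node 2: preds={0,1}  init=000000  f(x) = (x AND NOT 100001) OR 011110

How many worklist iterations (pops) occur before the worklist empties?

5

Iteration log — 5 steps:
  step 1. node 0  ⊔preds=000000  new=111110  old=110000  +wl: 
  step 2. node 1  ⊔preds=111110  new=111110  old=000000  +wl: 0
  step 3. node 2  ⊔preds=111110  new=011110  old=000000  +wl: 1
  step 4. node 0  ⊔preds=111110  new=111110  stable
  step 5. node 1  ⊔preds=111110  new=111110  stable

Least fixpoint reached:
  node 0: 111110
  node 1: 111110
  node 2: 011110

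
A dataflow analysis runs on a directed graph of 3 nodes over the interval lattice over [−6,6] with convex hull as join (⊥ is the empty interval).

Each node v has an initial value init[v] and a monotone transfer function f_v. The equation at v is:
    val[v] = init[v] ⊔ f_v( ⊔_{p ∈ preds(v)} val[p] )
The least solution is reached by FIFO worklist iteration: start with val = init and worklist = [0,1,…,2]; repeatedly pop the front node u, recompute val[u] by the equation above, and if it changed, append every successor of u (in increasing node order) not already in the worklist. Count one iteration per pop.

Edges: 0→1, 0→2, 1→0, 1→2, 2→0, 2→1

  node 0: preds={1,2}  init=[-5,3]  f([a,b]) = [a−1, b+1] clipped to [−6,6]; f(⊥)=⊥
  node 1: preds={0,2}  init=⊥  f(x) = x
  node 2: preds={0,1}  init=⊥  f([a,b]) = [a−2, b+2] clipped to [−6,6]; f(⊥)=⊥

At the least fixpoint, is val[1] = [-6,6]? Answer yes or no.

Iteration log — 8 steps:
  step 1. node 0  ⊔preds=⊥  new=[-5,3]  stable
  step 2. node 1  ⊔preds=[-5,3]  new=[-5,3]  old=⊥  +wl: 0
  step 3. node 2  ⊔preds=[-5,3]  new=[-6,5]  old=⊥  +wl: 1
  step 4. node 0  ⊔preds=[-6,5]  new=[-6,6]  old=[-5,3]  +wl: 2
  step 5. node 1  ⊔preds=[-6,6]  new=[-6,6]  old=[-5,3]  +wl: 0
  step 6. node 2  ⊔preds=[-6,6]  new=[-6,6]  old=[-6,5]  +wl: 1
  step 7. node 0  ⊔preds=[-6,6]  new=[-6,6]  stable
  step 8. node 1  ⊔preds=[-6,6]  new=[-6,6]  stable

Least fixpoint reached:
  node 0: [-6,6]
  node 1: [-6,6]
  node 2: [-6,6]

yes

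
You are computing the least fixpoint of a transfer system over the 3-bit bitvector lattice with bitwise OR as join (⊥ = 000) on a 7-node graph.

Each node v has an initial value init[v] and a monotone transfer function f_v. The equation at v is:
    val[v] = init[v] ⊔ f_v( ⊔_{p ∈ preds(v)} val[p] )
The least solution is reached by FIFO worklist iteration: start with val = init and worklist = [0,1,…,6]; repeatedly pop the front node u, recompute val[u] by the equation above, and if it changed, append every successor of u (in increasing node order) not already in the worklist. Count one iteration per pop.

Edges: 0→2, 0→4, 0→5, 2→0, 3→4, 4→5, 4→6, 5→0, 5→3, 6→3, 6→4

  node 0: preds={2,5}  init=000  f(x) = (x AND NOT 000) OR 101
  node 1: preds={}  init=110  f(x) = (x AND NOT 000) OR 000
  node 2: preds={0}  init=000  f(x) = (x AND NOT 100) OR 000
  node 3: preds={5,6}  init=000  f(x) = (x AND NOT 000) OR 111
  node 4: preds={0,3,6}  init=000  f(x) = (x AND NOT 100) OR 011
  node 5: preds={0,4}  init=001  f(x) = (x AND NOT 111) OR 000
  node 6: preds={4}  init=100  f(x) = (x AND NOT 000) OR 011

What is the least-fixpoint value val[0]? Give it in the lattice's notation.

101

Trace (10 dequeues):
  [1] u=0 | in 001 | out 101 | prev 000 | push {}
  [2] u=1 | in 000 | out 110 | ==
  [3] u=2 | in 101 | out 001 | prev 000 | push {0}
  [4] u=3 | in 101 | out 111 | prev 000 | push {}
  [5] u=4 | in 111 | out 011 | prev 000 | push {}
  [6] u=5 | in 111 | out 001 | ==
  [7] u=6 | in 011 | out 111 | prev 100 | push {3,4}
  [8] u=0 | in 001 | out 101 | ==
  [9] u=3 | in 111 | out 111 | ==
  [10] u=4 | in 111 | out 011 | ==

Converged values:
  [0] 101
  [1] 110
  [2] 001
  [3] 111
  [4] 011
  [5] 001
  [6] 111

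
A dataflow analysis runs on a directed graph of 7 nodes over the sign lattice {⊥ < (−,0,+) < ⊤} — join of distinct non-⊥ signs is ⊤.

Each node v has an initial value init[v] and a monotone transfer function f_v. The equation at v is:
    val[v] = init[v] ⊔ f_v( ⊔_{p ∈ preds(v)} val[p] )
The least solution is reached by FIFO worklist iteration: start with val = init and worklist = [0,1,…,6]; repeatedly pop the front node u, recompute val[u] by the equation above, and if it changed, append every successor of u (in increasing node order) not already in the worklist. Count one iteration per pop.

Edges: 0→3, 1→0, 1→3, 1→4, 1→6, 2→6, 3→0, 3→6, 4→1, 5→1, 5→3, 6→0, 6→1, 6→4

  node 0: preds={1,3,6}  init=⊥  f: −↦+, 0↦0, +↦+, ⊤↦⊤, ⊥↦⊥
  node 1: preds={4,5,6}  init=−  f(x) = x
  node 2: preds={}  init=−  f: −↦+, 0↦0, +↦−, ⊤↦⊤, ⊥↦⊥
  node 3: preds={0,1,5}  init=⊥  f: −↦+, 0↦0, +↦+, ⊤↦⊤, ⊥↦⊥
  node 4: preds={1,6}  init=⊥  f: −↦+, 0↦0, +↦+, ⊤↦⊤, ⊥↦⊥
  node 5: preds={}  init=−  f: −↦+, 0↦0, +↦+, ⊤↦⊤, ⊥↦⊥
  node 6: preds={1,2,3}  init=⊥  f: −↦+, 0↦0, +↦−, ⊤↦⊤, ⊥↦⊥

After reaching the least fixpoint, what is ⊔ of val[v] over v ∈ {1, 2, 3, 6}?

⊤

Iteration log — 14 steps:
  step 1. node 0  ⊔preds=−  new=+  old=⊥  +wl: 
  step 2. node 1  ⊔preds=−  new=−  stable
  step 3. node 2  ⊔preds=⊥  new=−  stable
  step 4. node 3  ⊔preds=⊤  new=⊤  old=⊥  +wl: 0
  step 5. node 4  ⊔preds=−  new=+  old=⊥  +wl: 1
  step 6. node 5  ⊔preds=⊥  new=−  stable
  step 7. node 6  ⊔preds=⊤  new=⊤  old=⊥  +wl: 4
  step 8. node 0  ⊔preds=⊤  new=⊤  old=+  +wl: 3
  step 9. node 1  ⊔preds=⊤  new=⊤  old=−  +wl: 0,6
  step 10. node 4  ⊔preds=⊤  new=⊤  old=+  +wl: 1
  step 11. node 3  ⊔preds=⊤  new=⊤  stable
  step 12. node 0  ⊔preds=⊤  new=⊤  stable
  step 13. node 6  ⊔preds=⊤  new=⊤  stable
  step 14. node 1  ⊔preds=⊤  new=⊤  stable

Least fixpoint reached:
  node 0: ⊤
  node 1: ⊤
  node 2: −
  node 3: ⊤
  node 4: ⊤
  node 5: −
  node 6: ⊤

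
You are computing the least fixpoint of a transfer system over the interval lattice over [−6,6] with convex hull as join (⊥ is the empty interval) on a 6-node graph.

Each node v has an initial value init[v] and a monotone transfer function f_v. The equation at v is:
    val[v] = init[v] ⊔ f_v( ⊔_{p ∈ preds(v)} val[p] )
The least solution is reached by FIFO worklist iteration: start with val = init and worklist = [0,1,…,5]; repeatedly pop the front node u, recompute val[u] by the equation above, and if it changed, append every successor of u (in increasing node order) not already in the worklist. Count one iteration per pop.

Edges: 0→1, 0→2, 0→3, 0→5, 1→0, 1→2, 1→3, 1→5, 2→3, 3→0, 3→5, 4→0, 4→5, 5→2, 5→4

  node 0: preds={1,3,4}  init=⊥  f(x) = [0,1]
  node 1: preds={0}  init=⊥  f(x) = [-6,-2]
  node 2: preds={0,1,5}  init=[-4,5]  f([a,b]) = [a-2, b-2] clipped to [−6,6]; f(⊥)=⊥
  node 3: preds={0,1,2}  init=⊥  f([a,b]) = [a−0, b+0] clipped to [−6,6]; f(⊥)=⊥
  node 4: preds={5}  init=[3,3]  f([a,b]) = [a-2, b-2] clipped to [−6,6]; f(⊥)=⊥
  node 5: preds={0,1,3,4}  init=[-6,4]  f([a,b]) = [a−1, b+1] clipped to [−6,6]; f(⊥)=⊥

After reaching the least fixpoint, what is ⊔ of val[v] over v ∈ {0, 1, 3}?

Trace (11 dequeues):
  [1] u=0 | in [3,3] | out [0,1] | prev ⊥ | push {}
  [2] u=1 | in [0,1] | out [-6,-2] | prev ⊥ | push {0}
  [3] u=2 | in [-6,4] | out [-6,5] | prev [-4,5] | push {}
  [4] u=3 | in [-6,5] | out [-6,5] | prev ⊥ | push {}
  [5] u=4 | in [-6,4] | out [-6,3] | prev [3,3] | push {}
  [6] u=5 | in [-6,5] | out [-6,6] | prev [-6,4] | push {2,4}
  [7] u=0 | in [-6,5] | out [0,1] | ==
  [8] u=2 | in [-6,6] | out [-6,5] | ==
  [9] u=4 | in [-6,6] | out [-6,4] | prev [-6,3] | push {0,5}
  [10] u=0 | in [-6,5] | out [0,1] | ==
  [11] u=5 | in [-6,5] | out [-6,6] | ==

Converged values:
  [0] [0,1]
  [1] [-6,-2]
  [2] [-6,5]
  [3] [-6,5]
  [4] [-6,4]
  [5] [-6,6]

[-6,5]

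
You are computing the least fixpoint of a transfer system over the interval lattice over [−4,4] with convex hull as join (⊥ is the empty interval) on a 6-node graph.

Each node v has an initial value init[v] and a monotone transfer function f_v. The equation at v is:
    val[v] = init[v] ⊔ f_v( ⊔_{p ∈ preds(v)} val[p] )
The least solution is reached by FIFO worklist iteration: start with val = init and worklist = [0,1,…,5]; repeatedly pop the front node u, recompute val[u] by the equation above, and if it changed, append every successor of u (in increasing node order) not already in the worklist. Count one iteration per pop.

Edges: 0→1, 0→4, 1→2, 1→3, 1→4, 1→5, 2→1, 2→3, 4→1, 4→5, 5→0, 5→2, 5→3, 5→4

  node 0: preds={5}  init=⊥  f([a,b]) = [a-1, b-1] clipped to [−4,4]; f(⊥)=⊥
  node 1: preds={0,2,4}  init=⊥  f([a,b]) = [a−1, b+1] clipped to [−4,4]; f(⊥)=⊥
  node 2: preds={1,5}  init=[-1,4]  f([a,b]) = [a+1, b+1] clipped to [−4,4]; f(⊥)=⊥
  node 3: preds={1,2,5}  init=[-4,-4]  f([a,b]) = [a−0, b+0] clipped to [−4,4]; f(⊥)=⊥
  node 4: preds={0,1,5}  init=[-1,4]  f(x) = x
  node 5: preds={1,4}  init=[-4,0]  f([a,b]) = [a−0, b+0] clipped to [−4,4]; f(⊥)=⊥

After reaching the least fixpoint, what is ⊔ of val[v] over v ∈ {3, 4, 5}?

[-4,4]

Worklist (12 pops):
  #1 pop 0: in=[-4,0] → [-4,-1] (was ⊥); enqueue []
  #2 pop 1: in=[-4,4] → [-4,4] (was ⊥); enqueue []
  #3 pop 2: in=[-4,4] → [-3,4] (was [-1,4]); enqueue [1]
  #4 pop 3: in=[-4,4] → [-4,4] (was [-4,-4]); enqueue []
  #5 pop 4: in=[-4,4] → [-4,4] (was [-1,4]); enqueue []
  #6 pop 5: in=[-4,4] → [-4,4] (was [-4,0]); enqueue [0,2,3,4]
  #7 pop 1: in=[-4,4] → [-4,4] (no change)
  #8 pop 0: in=[-4,4] → [-4,3] (was [-4,-1]); enqueue [1]
  #9 pop 2: in=[-4,4] → [-3,4] (no change)
  #10 pop 3: in=[-4,4] → [-4,4] (no change)
  #11 pop 4: in=[-4,4] → [-4,4] (no change)
  #12 pop 1: in=[-4,4] → [-4,4] (no change)

Fixpoint:
  val[0] = [-4,3]
  val[1] = [-4,4]
  val[2] = [-3,4]
  val[3] = [-4,4]
  val[4] = [-4,4]
  val[5] = [-4,4]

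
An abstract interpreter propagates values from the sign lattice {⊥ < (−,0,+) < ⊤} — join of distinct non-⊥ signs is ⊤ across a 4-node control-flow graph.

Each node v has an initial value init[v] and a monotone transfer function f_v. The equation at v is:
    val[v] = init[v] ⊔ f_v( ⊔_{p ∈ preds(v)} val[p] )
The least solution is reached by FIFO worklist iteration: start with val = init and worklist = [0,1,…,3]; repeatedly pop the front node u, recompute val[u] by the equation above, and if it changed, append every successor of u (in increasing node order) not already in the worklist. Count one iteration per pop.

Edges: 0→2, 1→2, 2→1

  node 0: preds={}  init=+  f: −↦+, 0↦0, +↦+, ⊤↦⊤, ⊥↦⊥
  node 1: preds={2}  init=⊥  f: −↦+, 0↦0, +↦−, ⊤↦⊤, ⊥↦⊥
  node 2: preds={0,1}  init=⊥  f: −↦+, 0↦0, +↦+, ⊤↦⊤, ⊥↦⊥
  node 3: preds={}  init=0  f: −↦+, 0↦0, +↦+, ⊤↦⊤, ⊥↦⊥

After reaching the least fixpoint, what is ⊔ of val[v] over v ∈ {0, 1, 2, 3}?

⊤

Trace (8 dequeues):
  [1] u=0 | in ⊥ | out + | ==
  [2] u=1 | in ⊥ | out ⊥ | ==
  [3] u=2 | in + | out + | prev ⊥ | push {1}
  [4] u=3 | in ⊥ | out 0 | ==
  [5] u=1 | in + | out − | prev ⊥ | push {2}
  [6] u=2 | in ⊤ | out ⊤ | prev + | push {1}
  [7] u=1 | in ⊤ | out ⊤ | prev − | push {2}
  [8] u=2 | in ⊤ | out ⊤ | ==

Converged values:
  [0] +
  [1] ⊤
  [2] ⊤
  [3] 0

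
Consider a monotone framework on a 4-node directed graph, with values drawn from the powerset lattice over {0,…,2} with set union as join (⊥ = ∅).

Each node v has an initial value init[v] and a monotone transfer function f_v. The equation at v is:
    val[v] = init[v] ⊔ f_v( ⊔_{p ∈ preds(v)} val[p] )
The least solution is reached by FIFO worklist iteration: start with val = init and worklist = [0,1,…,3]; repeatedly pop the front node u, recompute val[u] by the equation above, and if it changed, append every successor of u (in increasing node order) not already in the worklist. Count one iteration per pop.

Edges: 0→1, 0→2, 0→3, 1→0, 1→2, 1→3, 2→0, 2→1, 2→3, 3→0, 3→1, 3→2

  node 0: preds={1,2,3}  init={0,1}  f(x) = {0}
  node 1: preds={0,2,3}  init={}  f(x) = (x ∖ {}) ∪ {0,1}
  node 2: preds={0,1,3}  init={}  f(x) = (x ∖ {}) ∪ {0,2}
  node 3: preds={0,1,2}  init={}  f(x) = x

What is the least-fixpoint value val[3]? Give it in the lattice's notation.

Trace (9 dequeues):
  [1] u=0 | in {} | out {0,1} | ==
  [2] u=1 | in {0,1} | out {0,1} | prev {} | push {0}
  [3] u=2 | in {0,1} | out {0,1,2} | prev {} | push {1}
  [4] u=3 | in {0,1,2} | out {0,1,2} | prev {} | push {2}
  [5] u=0 | in {0,1,2} | out {0,1} | ==
  [6] u=1 | in {0,1,2} | out {0,1,2} | prev {0,1} | push {0,3}
  [7] u=2 | in {0,1,2} | out {0,1,2} | ==
  [8] u=0 | in {0,1,2} | out {0,1} | ==
  [9] u=3 | in {0,1,2} | out {0,1,2} | ==

Converged values:
  [0] {0,1}
  [1] {0,1,2}
  [2] {0,1,2}
  [3] {0,1,2}

{0,1,2}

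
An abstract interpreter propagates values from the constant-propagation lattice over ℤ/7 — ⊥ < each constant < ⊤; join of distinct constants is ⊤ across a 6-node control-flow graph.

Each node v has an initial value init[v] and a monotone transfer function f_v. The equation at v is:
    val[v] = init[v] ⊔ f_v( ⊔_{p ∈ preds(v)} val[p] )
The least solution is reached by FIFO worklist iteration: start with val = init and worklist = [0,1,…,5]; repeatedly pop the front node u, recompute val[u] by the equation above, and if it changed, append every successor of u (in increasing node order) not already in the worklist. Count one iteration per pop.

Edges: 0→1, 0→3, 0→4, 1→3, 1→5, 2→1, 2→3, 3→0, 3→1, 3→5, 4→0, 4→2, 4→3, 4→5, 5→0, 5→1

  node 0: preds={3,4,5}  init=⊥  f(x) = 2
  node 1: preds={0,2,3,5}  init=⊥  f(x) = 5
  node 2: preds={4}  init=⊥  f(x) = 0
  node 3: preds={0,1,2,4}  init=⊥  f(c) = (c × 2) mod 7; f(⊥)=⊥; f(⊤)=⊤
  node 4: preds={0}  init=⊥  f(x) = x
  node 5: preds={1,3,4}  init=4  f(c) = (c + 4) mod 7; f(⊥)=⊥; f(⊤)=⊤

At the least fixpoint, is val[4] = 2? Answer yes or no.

Worklist (10 pops):
  #1 pop 0: in=4 → 2 (was ⊥); enqueue []
  #2 pop 1: in=⊤ → 5 (was ⊥); enqueue []
  #3 pop 2: in=⊥ → 0 (was ⊥); enqueue [1]
  #4 pop 3: in=⊤ → ⊤ (was ⊥); enqueue [0]
  #5 pop 4: in=2 → 2 (was ⊥); enqueue [2,3]
  #6 pop 5: in=⊤ → ⊤ (was 4); enqueue []
  #7 pop 1: in=⊤ → 5 (no change)
  #8 pop 0: in=⊤ → 2 (no change)
  #9 pop 2: in=2 → 0 (no change)
  #10 pop 3: in=⊤ → ⊤ (no change)

Fixpoint:
  val[0] = 2
  val[1] = 5
  val[2] = 0
  val[3] = ⊤
  val[4] = 2
  val[5] = ⊤

yes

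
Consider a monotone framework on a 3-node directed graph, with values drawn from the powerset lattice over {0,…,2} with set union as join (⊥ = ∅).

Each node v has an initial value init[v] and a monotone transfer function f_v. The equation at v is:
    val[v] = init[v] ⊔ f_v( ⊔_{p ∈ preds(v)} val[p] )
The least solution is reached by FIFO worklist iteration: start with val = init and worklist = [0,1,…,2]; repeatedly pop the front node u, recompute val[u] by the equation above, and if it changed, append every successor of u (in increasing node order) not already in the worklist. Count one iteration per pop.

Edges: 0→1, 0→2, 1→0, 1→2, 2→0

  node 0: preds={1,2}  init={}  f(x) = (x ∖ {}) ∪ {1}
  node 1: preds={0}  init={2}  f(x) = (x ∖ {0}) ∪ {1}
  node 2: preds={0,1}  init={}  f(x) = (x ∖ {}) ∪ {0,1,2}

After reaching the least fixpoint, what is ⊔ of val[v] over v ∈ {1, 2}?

{0,1,2}

Trace (6 dequeues):
  [1] u=0 | in {2} | out {1,2} | prev {} | push {}
  [2] u=1 | in {1,2} | out {1,2} | prev {2} | push {0}
  [3] u=2 | in {1,2} | out {0,1,2} | prev {} | push {}
  [4] u=0 | in {0,1,2} | out {0,1,2} | prev {1,2} | push {1,2}
  [5] u=1 | in {0,1,2} | out {1,2} | ==
  [6] u=2 | in {0,1,2} | out {0,1,2} | ==

Converged values:
  [0] {0,1,2}
  [1] {1,2}
  [2] {0,1,2}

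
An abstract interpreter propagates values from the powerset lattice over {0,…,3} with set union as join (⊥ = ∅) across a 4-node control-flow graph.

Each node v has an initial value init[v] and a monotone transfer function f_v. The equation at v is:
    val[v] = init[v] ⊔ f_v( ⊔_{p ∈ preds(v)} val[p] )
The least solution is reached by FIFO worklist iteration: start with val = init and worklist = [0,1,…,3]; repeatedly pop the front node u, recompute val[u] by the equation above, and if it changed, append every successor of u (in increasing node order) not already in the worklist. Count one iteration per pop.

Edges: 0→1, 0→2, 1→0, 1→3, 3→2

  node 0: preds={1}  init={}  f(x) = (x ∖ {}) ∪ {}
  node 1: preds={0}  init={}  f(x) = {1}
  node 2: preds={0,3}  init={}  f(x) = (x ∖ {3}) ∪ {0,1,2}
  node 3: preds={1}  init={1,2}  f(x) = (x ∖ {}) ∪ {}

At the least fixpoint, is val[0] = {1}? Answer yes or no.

Trace (7 dequeues):
  [1] u=0 | in {} | out {} | ==
  [2] u=1 | in {} | out {1} | prev {} | push {0}
  [3] u=2 | in {1,2} | out {0,1,2} | prev {} | push {}
  [4] u=3 | in {1} | out {1,2} | ==
  [5] u=0 | in {1} | out {1} | prev {} | push {1,2}
  [6] u=1 | in {1} | out {1} | ==
  [7] u=2 | in {1,2} | out {0,1,2} | ==

Converged values:
  [0] {1}
  [1] {1}
  [2] {0,1,2}
  [3] {1,2}

yes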